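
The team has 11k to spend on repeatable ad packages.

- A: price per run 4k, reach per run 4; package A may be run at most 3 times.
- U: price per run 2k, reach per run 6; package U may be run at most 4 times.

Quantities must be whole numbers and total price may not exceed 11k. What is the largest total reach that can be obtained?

24

U has the best ratio (6/2); taking only U gives at most 4×6 = 24 (stopped by the supply cap of 4).
Optimal: 4×U: price 8 ≤ 11, reach 4·6 = 24.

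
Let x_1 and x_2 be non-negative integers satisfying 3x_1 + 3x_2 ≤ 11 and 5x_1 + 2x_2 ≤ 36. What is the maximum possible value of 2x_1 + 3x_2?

Relaxing integrality, the LP optimum is 11.00 at (x_1,x_2) = (0, 3.67), which is not an integer point.
(x_1,x_2)=(0,3): 3·0+3·3=9≤11, 5·0+2·3=6≤36, objective 9.
(x_1,x_2)=(1,2): 3·1+3·2=9≤11, 5·1+2·2=9≤36, objective 8.
(x_1,x_2)=(0,2): 3·0+3·2=6≤11, 5·0+2·2=4≤36, objective 6.
No feasible integer point exceeds 9.

9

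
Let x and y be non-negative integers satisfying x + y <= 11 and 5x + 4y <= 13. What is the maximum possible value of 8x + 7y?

Relaxing integrality, the LP optimum is 22.75 at (x,y) = (0, 3.25), which is not an integer point.
(x,y)=(1,2): 1·1+1·2=3≤11, 5·1+4·2=13≤13, objective 22.
(x,y)=(0,3): 1·0+1·3=3≤11, 5·0+4·3=12≤13, objective 21.
Maximum is 22 at (x,y)=(1,2).

22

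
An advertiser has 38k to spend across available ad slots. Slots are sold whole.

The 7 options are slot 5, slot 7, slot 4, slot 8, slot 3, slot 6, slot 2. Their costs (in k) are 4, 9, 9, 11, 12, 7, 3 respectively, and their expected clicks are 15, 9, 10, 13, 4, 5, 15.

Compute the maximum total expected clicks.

62

Treat it as a binary knapsack problem.
slot 5 + slot 7 + slot 4 + slot 8 + slot 2: cost 4 + 9 + 9 + 11 + 3 = 36 ≤ 38, expected clicks 15 + 9 + 10 + 13 + 15 = 62.
slot 5 + slot 4 + slot 8 + slot 6 + slot 2: cost 4 + 9 + 11 + 7 + 3 = 34 ≤ 38, expected clicks 15 + 10 + 13 + 5 + 15 = 58.
Best is slot 5, slot 7, slot 4, slot 8, and slot 2 with total expected clicks 62.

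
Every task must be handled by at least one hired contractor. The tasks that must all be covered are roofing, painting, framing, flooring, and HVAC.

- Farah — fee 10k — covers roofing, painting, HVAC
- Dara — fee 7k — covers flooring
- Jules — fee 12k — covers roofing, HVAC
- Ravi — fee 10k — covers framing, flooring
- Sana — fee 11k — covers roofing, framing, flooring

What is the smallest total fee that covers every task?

20

This is a weighted set-cover instance.
Choose Farah and Ravi: together they cover roofing, painting, framing, flooring, HVAC — every task.
Total fee: 10 + 10 = 20.
No cover costs less than 20.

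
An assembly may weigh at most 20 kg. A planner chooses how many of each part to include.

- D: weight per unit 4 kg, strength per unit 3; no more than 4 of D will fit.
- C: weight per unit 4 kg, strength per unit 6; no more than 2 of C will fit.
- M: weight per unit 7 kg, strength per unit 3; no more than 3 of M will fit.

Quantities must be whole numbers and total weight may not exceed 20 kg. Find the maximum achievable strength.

This is a bounded integer knapsack.
C has the best ratio (6/4); taking only C gives at most 2×6 = 12 (stopped by the supply cap of 2).
Mixing does better — 3×D and 2×C: weight 20 ≤ 20, strength 3·3 + 2·6 = 21.

21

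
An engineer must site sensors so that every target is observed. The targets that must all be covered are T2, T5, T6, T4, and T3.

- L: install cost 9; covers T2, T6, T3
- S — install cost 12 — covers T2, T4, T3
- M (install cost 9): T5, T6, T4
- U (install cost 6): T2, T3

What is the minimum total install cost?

15

This is a weighted set-cover instance.
The greedy cost-per-new-target heuristic would pick L and M for 18, but a cheaper cover exists.
Choose M and U: together they cover T2, T5, T6, T4, T3 — every target.
Total install cost: 9 + 6 = 15.
No cover costs less than 15.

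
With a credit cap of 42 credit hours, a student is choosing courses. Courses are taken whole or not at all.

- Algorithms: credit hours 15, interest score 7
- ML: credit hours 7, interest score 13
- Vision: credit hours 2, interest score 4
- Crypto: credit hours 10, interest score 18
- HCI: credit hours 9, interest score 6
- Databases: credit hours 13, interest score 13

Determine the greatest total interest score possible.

54

Take ML, Vision, Crypto, HCI, and Databases: credit hours 7 + 2 + 10 + 9 + 13 = 41 ≤ 42, interest score 13 + 4 + 18 + 6 + 13 = 54.
No other feasible combination does better.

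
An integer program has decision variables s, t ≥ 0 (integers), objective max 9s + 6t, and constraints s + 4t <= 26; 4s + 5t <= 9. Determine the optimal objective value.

18

(s,t)=(2,0): 1·2+4·0=2≤26, 4·2+5·0=8≤9, objective 18.
(s,t)=(1,1): 1·1+4·1=5≤26, 4·1+5·1=9≤9, objective 15.
(s,t)=(1,0): 1·1+4·0=1≤26, 4·1+5·0=4≤9, objective 9.
No feasible integer point exceeds 18.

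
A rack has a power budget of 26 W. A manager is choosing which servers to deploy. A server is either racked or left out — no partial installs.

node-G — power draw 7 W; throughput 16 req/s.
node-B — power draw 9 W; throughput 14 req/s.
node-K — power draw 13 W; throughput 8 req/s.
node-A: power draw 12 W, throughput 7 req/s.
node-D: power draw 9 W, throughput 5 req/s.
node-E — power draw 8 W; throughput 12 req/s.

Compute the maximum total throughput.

42

node-G + node-B + node-D: power draw 7 + 9 + 9 = 25 ≤ 26, throughput 16 + 14 + 5 = 35.
node-G + node-D + node-E: power draw 7 + 9 + 8 = 24 ≤ 26, throughput 16 + 5 + 12 = 33.
node-G + node-B + node-E: power draw 7 + 9 + 8 = 24 ≤ 26, throughput 16 + 14 + 12 = 42.
Best is node-G, node-B, and node-E with total throughput 42.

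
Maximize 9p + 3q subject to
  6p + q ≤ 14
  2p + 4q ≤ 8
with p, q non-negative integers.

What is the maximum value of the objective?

(p,q)=(2,1) is feasible, giving 21.
(p,q)=(2,0) is feasible, giving 18.
Maximum is 21 at (p,q)=(2,1).

21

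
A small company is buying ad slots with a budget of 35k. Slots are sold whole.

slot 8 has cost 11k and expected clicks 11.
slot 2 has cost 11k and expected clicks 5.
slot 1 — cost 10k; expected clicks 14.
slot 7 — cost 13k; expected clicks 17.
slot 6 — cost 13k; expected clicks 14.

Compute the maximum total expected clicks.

42

Allowing fractional choices, the relaxed optimum would be about 43.9, but ad slots are indivisible.
slot 8 + slot 1 + slot 6: cost 11 + 10 + 13 = 34 ≤ 35, expected clicks 11 + 14 + 14 = 39.
slot 8 + slot 1 + slot 7: cost 11 + 10 + 13 = 34 ≤ 35, expected clicks 11 + 14 + 17 = 42.
slot 2 + slot 1 + slot 7: cost 11 + 10 + 13 = 34 ≤ 35, expected clicks 5 + 14 + 17 = 36.
Best is slot 8, slot 1, and slot 7 with total expected clicks 42.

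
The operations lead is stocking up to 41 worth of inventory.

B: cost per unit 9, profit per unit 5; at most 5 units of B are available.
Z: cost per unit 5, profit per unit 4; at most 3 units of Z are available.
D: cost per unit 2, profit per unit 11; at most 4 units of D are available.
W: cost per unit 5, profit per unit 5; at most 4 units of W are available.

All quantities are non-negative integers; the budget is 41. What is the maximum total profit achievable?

72

D has the best ratio (11/2); taking only D gives at most 4×11 = 44 (stopped by the supply cap of 4).
Mixing does better — 2×Z, 4×D, and 4×W: cost 38 ≤ 41, profit 2·4 + 4·11 + 4·5 = 72.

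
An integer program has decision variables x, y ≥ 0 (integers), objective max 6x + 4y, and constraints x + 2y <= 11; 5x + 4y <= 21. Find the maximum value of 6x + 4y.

Relaxing integrality, the LP optimum is 25.20 at (x,y) = (4.2, 0), which is not an integer point.
(x,y)=(4,0): 1·4+2·0=4≤11, 5·4+4·0=20≤21, objective 24.
(x,y)=(3,1): 1·3+2·1=5≤11, 5·3+4·1=19≤21, objective 22.
The best lattice point is (4,0), giving 24.

24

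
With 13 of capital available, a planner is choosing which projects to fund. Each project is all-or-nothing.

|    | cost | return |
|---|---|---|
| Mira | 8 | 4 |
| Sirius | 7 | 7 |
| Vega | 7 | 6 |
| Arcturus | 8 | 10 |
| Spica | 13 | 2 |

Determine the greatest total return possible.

10

Allowing fractional choices, the relaxed optimum would be about 15.0, but projects are indivisible.
Arcturus: cost 8 ≤ 13, return 10.
Vega: cost 7 ≤ 13, return 6.
Sirius: cost 7 ≤ 13, return 7.
Best is Arcturus with total return 10.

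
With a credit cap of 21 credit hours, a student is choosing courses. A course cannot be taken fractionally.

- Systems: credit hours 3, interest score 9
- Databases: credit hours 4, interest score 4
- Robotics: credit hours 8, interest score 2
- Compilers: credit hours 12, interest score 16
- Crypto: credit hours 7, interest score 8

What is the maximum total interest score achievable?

This is an integer program with binary decision variables.
Take Systems, Databases, and Compilers: credit hours 3 + 4 + 12 = 19 ≤ 21, interest score 9 + 4 + 16 = 29.
No other feasible combination does better.

29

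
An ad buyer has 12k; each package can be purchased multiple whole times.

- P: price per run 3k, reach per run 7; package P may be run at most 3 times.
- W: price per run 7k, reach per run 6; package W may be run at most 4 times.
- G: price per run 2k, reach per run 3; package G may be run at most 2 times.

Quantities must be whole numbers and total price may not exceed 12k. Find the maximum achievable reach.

24

This is a bounded integer knapsack.
P has the best ratio (7/3); taking only P gives at most 3×7 = 21 (stopped by the supply cap of 3).
Mixing does better — 3×P and 1×G: price 11 ≤ 12, reach 3·7 + 1·3 = 24.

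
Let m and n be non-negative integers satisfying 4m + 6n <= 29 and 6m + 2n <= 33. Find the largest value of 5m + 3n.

(m,n)=(5,1): 4·5+6·1=26≤29, 6·5+2·1=32≤33, objective 28.
(m,n)=(4,2): 4·4+6·2=28≤29, 6·4+2·2=28≤33, objective 26.
The best lattice point is (5,1), giving 28.

28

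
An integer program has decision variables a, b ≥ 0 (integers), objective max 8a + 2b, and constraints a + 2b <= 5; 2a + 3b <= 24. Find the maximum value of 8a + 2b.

(a,b)=(5,0): 1·5+2·0=5≤5, 2·5+3·0=10≤24, objective 40.
(a,b)=(4,0): 1·4+2·0=4≤5, 2·4+3·0=8≤24, objective 32.
Maximum is 40 at (a,b)=(5,0).

40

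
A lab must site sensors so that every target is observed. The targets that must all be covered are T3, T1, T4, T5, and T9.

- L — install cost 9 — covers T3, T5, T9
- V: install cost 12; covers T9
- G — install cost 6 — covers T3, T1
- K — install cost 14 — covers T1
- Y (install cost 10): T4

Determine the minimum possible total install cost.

Choose L, G, and Y: together they cover T3, T1, T4, T5, T9 — every target.
Total install cost: 9 + 6 + 10 = 25.

25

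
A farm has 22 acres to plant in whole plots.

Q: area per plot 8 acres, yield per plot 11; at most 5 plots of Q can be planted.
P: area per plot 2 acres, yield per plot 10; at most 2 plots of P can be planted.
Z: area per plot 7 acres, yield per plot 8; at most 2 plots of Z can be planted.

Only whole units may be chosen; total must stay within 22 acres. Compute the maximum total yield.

This is a bounded integer knapsack.
1×Q, 2×P, and 1×Z: area 19 ≤ 22, yield 1·11 + 2·10 + 1·8 = 39.
2×Q and 2×P: area 20 ≤ 22, yield 2·11 + 2·10 = 42.
Best is 42.

42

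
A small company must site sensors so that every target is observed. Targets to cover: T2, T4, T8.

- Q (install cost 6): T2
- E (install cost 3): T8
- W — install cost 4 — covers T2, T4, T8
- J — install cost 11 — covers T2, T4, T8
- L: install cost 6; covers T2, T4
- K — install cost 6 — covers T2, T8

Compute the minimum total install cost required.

This is an integer covering problem.
W alone covers T2, T4, T8 — every target.
Total install cost: 4.

4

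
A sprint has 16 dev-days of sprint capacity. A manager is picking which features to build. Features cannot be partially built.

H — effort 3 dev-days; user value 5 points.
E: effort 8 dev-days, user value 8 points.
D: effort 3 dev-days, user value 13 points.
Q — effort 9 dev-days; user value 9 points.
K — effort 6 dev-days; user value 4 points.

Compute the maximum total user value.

Allowing fractional choices, the relaxed optimum would be about 28.0, but features are indivisible.
H + E + D: effort 3 + 8 + 3 = 14 ≤ 16, user value 5 + 8 + 13 = 26.
H + D + Q: effort 3 + 3 + 9 = 15 ≤ 16, user value 5 + 13 + 9 = 27.
Best is H, D, and Q with total user value 27.

27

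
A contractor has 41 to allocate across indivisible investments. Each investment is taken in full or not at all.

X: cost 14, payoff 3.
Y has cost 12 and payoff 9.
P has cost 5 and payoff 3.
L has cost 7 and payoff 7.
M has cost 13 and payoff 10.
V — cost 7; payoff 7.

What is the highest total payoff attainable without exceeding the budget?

33

Y + L + M + V: cost 12 + 7 + 13 + 7 = 39 ≤ 41, payoff 9 + 7 + 10 + 7 = 33.
Y + P + L + M: cost 12 + 5 + 7 + 13 = 37 ≤ 41, payoff 9 + 3 + 7 + 10 = 29.
Best is Y, L, M, and V with total payoff 33.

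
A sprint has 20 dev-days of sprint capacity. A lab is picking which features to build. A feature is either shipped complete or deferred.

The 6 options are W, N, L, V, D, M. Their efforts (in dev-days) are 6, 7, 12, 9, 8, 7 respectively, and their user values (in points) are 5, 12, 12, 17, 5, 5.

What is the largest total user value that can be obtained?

Allowing fractional choices, the relaxed optimum would be about 33.0, but features are indivisible.
W + V: effort 6 + 9 = 15 ≤ 20, user value 5 + 17 = 22.
N + V: effort 7 + 9 = 16 ≤ 20, user value 12 + 17 = 29.
N + L: effort 7 + 12 = 19 ≤ 20, user value 12 + 12 = 24.
Best is N and V with total user value 29.

29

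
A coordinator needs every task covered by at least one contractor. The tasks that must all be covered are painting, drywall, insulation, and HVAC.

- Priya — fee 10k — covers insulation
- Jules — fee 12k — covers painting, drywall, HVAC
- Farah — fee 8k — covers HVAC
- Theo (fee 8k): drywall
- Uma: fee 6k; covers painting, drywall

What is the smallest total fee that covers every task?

The greedy cost-per-new-task heuristic would pick Uma, Farah, and Priya for 24, but a cheaper cover exists.
Choose Priya and Jules: together they cover painting, drywall, insulation, HVAC — every task.
Total fee: 10 + 12 = 22.
No cover costs less than 22.

22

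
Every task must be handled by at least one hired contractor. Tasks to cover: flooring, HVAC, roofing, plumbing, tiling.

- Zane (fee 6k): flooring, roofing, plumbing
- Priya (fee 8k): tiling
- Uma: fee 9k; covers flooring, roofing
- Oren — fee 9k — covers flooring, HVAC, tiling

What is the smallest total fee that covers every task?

15

This is an integer covering problem.
Choose Zane and Oren: together they cover flooring, HVAC, roofing, plumbing, tiling — every task.
Total fee: 6 + 9 = 15.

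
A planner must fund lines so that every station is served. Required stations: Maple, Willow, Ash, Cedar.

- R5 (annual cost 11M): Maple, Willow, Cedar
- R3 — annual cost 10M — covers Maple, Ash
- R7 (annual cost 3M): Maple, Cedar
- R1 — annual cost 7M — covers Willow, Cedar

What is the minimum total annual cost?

17

The greedy cost-per-new-station heuristic would pick R7, R1, and R3 for 20, but a cheaper cover exists.
Choose R3 and R1: together they cover Maple, Willow, Ash, Cedar — every station.
Total annual cost: 10 + 7 = 17.
No cover costs less than 17.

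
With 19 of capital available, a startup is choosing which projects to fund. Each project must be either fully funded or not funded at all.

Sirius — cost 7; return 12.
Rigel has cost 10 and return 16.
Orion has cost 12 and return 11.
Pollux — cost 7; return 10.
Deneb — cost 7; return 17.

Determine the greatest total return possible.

Take Rigel and Deneb: cost 10 + 7 = 17 ≤ 19, return 16 + 17 = 33.
No other feasible combination does better.

33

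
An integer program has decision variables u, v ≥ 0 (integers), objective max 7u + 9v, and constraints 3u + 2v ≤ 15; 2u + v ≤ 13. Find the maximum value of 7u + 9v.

63

The continuous relaxation peaks at (0, 7.5) with value 67.50; rounding to a feasible lattice point costs some objective.
(u,v)=(0,7): 3·0+2·7=14≤15, 2·0+1·7=7≤13, objective 63.
(u,v)=(1,6): 3·1+2·6=15≤15, 2·1+1·6=8≤13, objective 61.
The best lattice point is (0,7), giving 63.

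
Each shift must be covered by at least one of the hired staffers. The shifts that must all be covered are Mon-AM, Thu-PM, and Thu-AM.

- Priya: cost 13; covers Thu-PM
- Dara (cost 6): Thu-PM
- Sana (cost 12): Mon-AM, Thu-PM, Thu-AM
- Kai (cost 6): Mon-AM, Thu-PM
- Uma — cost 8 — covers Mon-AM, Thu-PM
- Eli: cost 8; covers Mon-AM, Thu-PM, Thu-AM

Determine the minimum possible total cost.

Eli alone covers Mon-AM, Thu-PM, Thu-AM — every shift.
Total cost: 8.
No cover costs less than 8.

8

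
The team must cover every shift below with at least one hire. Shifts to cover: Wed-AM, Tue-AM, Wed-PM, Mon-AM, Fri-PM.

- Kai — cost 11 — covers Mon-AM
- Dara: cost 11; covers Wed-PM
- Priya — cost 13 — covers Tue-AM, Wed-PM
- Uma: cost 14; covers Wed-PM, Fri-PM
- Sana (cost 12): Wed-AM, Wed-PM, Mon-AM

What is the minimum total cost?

39

Choose Priya, Uma, and Sana: together they cover Wed-AM, Tue-AM, Wed-PM, Mon-AM, Fri-PM — every shift.
Total cost: 13 + 14 + 12 = 39.
No cover costs less than 39.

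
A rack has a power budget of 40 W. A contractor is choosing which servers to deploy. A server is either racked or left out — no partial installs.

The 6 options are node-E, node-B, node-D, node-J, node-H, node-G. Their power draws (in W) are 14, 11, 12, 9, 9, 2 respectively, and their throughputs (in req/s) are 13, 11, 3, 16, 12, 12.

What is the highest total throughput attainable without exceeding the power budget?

Allowing fractional choices, the relaxed optimum would be about 59.4, but servers are indivisible.
node-B + node-J + node-H + node-G: power draw 11 + 9 + 9 + 2 = 31 ≤ 40, throughput 11 + 16 + 12 + 12 = 51.
node-E + node-B + node-J + node-G: power draw 14 + 11 + 9 + 2 = 36 ≤ 40, throughput 13 + 11 + 16 + 12 = 52.
node-E + node-J + node-H + node-G: power draw 14 + 9 + 9 + 2 = 34 ≤ 40, throughput 13 + 16 + 12 + 12 = 53.
Best is node-E, node-J, node-H, and node-G with total throughput 53.

53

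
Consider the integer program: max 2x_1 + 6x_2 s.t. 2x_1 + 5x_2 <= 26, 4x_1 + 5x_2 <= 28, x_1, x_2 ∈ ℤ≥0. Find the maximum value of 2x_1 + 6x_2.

30

The continuous relaxation peaks at (0, 5.2) with value 31.20; rounding to a feasible lattice point costs some objective.
(x_1,x_2)=(0,5) is feasible, giving 30.
(x_1,x_2)=(1,4) is feasible, giving 26.
(x_1,x_2)=(0,4) is feasible, giving 24.
No feasible integer point exceeds 30.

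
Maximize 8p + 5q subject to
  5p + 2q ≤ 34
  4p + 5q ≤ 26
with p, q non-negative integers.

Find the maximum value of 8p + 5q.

48

Relaxing integrality, the LP optimum is 52.00 at (p,q) = (6.5, 0), which is not an integer point.
(p,q)=(6,0): 5·6+2·0=30≤34, 4·6+5·0=24≤26, objective 48.
(p,q)=(5,1): 5·5+2·1=27≤34, 4·5+5·1=25≤26, objective 45.
(p,q)=(5,0): 5·5+2·0=25≤34, 4·5+5·0=20≤26, objective 40.
The best lattice point is (6,0), giving 48.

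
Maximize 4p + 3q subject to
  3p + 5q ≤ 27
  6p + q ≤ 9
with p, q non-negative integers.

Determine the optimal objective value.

Relaxing integrality, the LP optimum is 17.67 at (p,q) = (0.667, 5), which is not an integer point.
(p,q)=(0,5): 3·0+5·5=25≤27, 6·0+1·5=5≤9, objective 15.
(p,q)=(0,4): 3·0+5·4=20≤27, 6·0+1·4=4≤9, objective 12.
Maximum is 15 at (p,q)=(0,5).

15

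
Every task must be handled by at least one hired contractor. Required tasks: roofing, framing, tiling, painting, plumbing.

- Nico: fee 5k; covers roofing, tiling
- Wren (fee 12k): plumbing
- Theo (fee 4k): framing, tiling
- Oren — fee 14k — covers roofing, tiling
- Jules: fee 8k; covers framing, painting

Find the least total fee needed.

This is a weighted set-cover instance.
The greedy cost-per-new-task heuristic would pick Theo, Nico, Jules, and Wren for 29, but a cheaper cover exists.
Choose Nico, Wren, and Jules: together they cover roofing, framing, tiling, painting, plumbing — every task.
Total fee: 5 + 12 + 8 = 25.
No cover costs less than 25.

25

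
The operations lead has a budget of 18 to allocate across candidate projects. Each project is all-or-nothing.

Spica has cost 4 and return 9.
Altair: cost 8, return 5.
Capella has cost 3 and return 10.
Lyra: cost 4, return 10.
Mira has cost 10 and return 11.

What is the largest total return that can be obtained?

31

Spica + Capella + Mira: cost 4 + 3 + 10 = 17 ≤ 18, return 9 + 10 + 11 = 30.
Spica + Lyra + Mira: cost 4 + 4 + 10 = 18 ≤ 18, return 9 + 10 + 11 = 30.
Capella + Lyra + Mira: cost 3 + 4 + 10 = 17 ≤ 18, return 10 + 10 + 11 = 31.
Best is Capella, Lyra, and Mira with total return 31.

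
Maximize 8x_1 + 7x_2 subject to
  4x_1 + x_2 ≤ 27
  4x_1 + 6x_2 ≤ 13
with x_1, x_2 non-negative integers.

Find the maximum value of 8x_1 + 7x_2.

24

Relaxing integrality, the LP optimum is 26.00 at (x_1,x_2) = (3.25, 0), which is not an integer point.
(x_1,x_2)=(3,0) is feasible, giving 24.
(x_1,x_2)=(2,0) is feasible, giving 16.
The best lattice point is (3,0), giving 24.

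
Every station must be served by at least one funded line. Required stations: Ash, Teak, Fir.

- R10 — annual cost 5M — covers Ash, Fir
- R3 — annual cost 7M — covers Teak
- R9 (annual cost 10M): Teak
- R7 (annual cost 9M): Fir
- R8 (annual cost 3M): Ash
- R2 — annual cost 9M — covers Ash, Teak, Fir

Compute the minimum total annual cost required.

R2 alone covers Ash, Teak, Fir — every station.
Total annual cost: 9.

9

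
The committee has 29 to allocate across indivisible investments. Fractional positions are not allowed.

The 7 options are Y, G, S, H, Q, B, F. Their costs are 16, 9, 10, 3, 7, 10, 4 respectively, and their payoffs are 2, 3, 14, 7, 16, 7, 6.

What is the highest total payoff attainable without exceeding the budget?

This is a 0-1 knapsack instance.
S + H + Q + F: cost 10 + 3 + 7 + 4 = 24 ≤ 29, payoff 14 + 7 + 16 + 6 = 43.
G + S + H + Q: cost 9 + 10 + 3 + 7 = 29 ≤ 29, payoff 3 + 14 + 7 + 16 = 40.
Best is S, H, Q, and F with total payoff 43.

43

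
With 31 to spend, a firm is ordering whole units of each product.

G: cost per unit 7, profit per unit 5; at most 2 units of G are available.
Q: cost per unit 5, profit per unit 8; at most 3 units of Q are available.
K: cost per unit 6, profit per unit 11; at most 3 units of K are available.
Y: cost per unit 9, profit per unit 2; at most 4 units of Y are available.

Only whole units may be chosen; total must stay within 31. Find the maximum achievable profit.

3×Q and 2×K: cost 27 ≤ 31, profit 3·8 + 2·11 = 46.
2×Q and 3×K: cost 28 ≤ 31, profit 2·8 + 3·11 = 49.
Best is 49.

49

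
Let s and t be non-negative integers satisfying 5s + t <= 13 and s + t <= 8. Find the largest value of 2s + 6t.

48

(s,t)=(0,8): 5·0+1·8=8≤13, 1·0+1·8=8≤8, objective 48.
(s,t)=(1,7): 5·1+1·7=12≤13, 1·1+1·7=8≤8, objective 44.
(s,t)=(0,7): 5·0+1·7=7≤13, 1·0+1·7=7≤8, objective 42.
Maximum is 48 at (s,t)=(0,8).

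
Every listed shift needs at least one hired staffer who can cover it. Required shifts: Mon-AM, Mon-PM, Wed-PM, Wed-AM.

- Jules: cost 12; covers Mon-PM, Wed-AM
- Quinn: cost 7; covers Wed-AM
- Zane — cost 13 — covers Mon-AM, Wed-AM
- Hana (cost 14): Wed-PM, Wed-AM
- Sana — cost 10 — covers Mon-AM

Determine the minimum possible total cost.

Choose Jules, Hana, and Sana: together they cover Mon-AM, Mon-PM, Wed-PM, Wed-AM — every shift.
Total cost: 12 + 14 + 10 = 36.

36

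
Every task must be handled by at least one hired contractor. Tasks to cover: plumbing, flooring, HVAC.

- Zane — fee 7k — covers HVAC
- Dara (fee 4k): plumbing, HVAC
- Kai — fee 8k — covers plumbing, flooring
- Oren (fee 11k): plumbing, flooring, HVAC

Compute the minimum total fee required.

The greedy cost-per-new-task heuristic would pick Dara and Kai for 12, but a cheaper cover exists.
Oren alone covers plumbing, flooring, HVAC — every task.
Total fee: 11.
No cover costs less than 11.

11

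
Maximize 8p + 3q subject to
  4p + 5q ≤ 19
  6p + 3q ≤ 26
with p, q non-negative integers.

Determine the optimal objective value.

32

The continuous relaxation peaks at (4.33, 0) with value 34.67; rounding to a feasible lattice point costs some objective.
(p,q)=(4,0): 4·4+5·0=16≤19, 6·4+3·0=24≤26, objective 32.
(p,q)=(3,1): 4·3+5·1=17≤19, 6·3+3·1=21≤26, objective 27.
(p,q)=(3,0): 4·3+5·0=12≤19, 6·3+3·0=18≤26, objective 24.
The best lattice point is (4,0), giving 32.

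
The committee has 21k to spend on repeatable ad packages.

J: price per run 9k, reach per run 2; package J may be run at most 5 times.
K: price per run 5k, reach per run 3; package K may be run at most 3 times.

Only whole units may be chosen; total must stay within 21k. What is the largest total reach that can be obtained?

3×K: price 15 ≤ 21, reach 3·3 = 9.
1×J and 2×K: price 19 ≤ 21, reach 1·2 + 2·3 = 8.
Best is 9.

9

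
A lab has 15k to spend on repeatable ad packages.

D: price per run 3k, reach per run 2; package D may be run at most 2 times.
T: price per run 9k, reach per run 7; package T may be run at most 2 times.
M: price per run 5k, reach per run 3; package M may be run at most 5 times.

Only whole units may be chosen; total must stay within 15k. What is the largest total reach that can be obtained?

1×T and 1×M: price 14 ≤ 15, reach 1·7 + 1·3 = 10.
2×D and 1×T: price 15 ≤ 15, reach 2·2 + 1·7 = 11.
Best is 11.

11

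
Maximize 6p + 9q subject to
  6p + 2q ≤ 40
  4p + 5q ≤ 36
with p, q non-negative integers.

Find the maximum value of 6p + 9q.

(p,q)=(0,7): 6·0+2·7=14≤40, 4·0+5·7=35≤36, objective 63.
(p,q)=(1,6): 6·1+2·6=18≤40, 4·1+5·6=34≤36, objective 60.
The best lattice point is (0,7), giving 63.

63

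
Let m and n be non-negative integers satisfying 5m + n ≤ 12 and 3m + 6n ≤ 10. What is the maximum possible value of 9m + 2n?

18

The continuous relaxation peaks at (2.3, 0.519) with value 21.70; rounding to a feasible lattice point costs some objective.
(m,n)=(2,0): 5·2+1·0=10≤12, 3·2+6·0=6≤10, objective 18.
(m,n)=(1,1): 5·1+1·1=6≤12, 3·1+6·1=9≤10, objective 11.
(m,n)=(1,0): 5·1+1·0=5≤12, 3·1+6·0=3≤10, objective 9.
No feasible integer point exceeds 18.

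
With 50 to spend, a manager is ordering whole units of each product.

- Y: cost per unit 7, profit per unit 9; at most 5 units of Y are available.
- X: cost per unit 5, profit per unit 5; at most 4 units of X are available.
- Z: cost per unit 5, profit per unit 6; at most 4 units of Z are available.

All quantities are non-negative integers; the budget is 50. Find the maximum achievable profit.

63

5×Y and 3×Z: cost 50 ≤ 50, profit 5·9 + 3·6 = 63.
5×Y, 1×X, and 2×Z: cost 50 ≤ 50, profit 5·9 + 1·5 + 2·6 = 62.
Best is 63.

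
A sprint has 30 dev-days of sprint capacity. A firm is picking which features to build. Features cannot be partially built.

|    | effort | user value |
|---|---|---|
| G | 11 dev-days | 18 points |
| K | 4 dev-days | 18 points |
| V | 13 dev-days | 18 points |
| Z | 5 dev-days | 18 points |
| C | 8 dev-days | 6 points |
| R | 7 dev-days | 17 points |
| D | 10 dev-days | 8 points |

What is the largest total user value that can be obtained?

G + K + Z + R: effort 11 + 4 + 5 + 7 = 27 ≤ 30, user value 18 + 18 + 18 + 17 = 71.
K + V + Z + R: effort 4 + 13 + 5 + 7 = 29 ≤ 30, user value 18 + 18 + 18 + 17 = 71.
The maximum user value is 71; one optimal choice is G, K, Z, and R.

71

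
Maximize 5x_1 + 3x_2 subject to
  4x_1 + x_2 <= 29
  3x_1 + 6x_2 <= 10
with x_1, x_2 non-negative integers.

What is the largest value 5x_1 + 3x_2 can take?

15

(x_1,x_2)=(3,0) is feasible, giving 15.
(x_1,x_2)=(2,0) is feasible, giving 10.
Maximum is 15 at (x_1,x_2)=(3,0).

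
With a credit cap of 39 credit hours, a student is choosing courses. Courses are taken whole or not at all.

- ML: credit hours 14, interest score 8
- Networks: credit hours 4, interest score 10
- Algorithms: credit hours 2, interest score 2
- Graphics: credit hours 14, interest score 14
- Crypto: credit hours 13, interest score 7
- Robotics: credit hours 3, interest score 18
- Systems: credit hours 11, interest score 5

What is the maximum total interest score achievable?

52

Networks + Algorithms + Graphics + Crypto + Robotics: credit hours 4 + 2 + 14 + 13 + 3 = 36 ≤ 39, interest score 10 + 2 + 14 + 7 + 18 = 51.
ML + Networks + Algorithms + Graphics + Robotics: credit hours 14 + 4 + 2 + 14 + 3 = 37 ≤ 39, interest score 8 + 10 + 2 + 14 + 18 = 52.
Best is ML, Networks, Algorithms, Graphics, and Robotics with total interest score 52.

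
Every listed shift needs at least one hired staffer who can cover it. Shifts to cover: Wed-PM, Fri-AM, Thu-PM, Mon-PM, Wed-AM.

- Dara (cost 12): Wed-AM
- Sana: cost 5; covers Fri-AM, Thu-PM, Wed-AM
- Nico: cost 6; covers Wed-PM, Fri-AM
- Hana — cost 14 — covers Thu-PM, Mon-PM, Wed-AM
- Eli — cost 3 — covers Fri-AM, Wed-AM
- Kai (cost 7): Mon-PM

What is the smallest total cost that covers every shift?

18

Choose Sana, Nico, and Kai: together they cover Wed-PM, Fri-AM, Thu-PM, Mon-PM, Wed-AM — every shift.
Total cost: 5 + 6 + 7 = 18.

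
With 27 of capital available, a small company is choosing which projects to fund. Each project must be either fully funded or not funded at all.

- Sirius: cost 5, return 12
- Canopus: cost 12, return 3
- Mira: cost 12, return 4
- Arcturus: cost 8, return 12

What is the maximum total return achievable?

This is a 0-1 knapsack instance.
Allowing fractional choices, the relaxed optimum would be about 28.5, but projects are indivisible.
Sirius + Mira + Arcturus: cost 5 + 12 + 8 = 25 ≤ 27, return 12 + 4 + 12 = 28.
Sirius + Arcturus: cost 5 + 8 = 13 ≤ 27, return 12 + 12 = 24.
Sirius + Canopus + Arcturus: cost 5 + 12 + 8 = 25 ≤ 27, return 12 + 3 + 12 = 27.
Best is Sirius, Mira, and Arcturus with total return 28.

28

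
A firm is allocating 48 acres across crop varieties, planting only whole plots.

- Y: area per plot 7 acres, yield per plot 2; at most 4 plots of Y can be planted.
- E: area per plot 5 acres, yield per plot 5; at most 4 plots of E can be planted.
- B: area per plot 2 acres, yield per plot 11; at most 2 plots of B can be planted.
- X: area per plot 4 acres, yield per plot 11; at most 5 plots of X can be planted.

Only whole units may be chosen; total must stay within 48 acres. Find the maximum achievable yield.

97

This is a bounded integer knapsack.
1×Y, 3×E, 2×B, and 5×X: area 46 ≤ 48, yield 1·2 + 3·5 + 2·11 + 5·11 = 94.
4×E, 2×B, and 5×X: area 44 ≤ 48, yield 4·5 + 2·11 + 5·11 = 97.
Best is 97.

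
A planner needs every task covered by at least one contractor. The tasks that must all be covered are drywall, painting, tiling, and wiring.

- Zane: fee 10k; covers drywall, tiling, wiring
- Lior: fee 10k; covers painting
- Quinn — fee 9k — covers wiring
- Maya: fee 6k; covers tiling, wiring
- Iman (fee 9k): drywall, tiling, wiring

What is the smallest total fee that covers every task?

19

The greedy cost-per-new-task heuristic would pick Maya, Iman, and Lior for 25, but a cheaper cover exists.
Choose Lior and Iman: together they cover drywall, painting, tiling, wiring — every task.
Total fee: 10 + 9 = 19.
No cover costs less than 19.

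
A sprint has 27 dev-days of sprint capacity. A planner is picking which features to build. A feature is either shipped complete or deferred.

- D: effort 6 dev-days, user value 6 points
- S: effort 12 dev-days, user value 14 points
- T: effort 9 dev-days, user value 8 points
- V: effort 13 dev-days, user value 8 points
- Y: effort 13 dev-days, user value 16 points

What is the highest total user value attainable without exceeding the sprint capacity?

This is an integer program with binary decision variables.
Take S and Y: effort 12 + 13 = 25 ≤ 27, user value 14 + 16 = 30.
No other feasible combination does better.

30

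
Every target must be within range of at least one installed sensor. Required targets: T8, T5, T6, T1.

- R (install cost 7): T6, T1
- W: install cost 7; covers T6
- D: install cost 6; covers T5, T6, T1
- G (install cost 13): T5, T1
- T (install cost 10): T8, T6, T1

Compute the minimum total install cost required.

16

Choose D and T: together they cover T8, T5, T6, T1 — every target.
Total install cost: 6 + 10 = 16.
No cover costs less than 16.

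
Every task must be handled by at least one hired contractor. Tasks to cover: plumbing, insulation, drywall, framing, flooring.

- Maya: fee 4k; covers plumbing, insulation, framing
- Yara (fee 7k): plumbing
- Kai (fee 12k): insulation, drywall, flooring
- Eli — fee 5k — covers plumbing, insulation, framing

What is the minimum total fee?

16

Choose Maya and Kai: together they cover plumbing, insulation, drywall, framing, flooring — every task.
Total fee: 4 + 12 = 16.
No cover costs less than 16.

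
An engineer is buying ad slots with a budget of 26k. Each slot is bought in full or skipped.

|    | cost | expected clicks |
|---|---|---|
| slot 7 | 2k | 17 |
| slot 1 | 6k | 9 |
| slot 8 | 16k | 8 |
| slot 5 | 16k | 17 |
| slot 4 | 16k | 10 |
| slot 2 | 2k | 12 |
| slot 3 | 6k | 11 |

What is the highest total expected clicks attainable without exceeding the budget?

57

This is a 0-1 knapsack instance.
Allowing fractional choices, the relaxed optimum would be about 59.6, but ad slots are indivisible.
slot 7 + slot 1 + slot 5 + slot 2: cost 2 + 6 + 16 + 2 = 26 ≤ 26, expected clicks 17 + 9 + 17 + 12 = 55.
slot 7 + slot 4 + slot 2 + slot 3: cost 2 + 16 + 2 + 6 = 26 ≤ 26, expected clicks 17 + 10 + 12 + 11 = 50.
slot 7 + slot 5 + slot 2 + slot 3: cost 2 + 16 + 2 + 6 = 26 ≤ 26, expected clicks 17 + 17 + 12 + 11 = 57.
Best is slot 7, slot 5, slot 2, and slot 3 with total expected clicks 57.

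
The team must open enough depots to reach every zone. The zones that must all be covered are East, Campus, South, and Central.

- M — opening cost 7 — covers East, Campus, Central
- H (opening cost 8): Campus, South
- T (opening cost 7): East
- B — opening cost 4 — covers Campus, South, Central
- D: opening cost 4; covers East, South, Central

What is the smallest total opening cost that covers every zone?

8

Choose B and D: together they cover East, Campus, South, Central — every zone.
Total opening cost: 4 + 4 = 8.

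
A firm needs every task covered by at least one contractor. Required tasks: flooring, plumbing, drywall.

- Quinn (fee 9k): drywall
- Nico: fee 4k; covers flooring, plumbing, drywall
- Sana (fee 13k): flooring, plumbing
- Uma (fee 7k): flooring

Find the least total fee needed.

4

Nico alone covers flooring, plumbing, drywall — every task.
Total fee: 4.
No cover costs less than 4.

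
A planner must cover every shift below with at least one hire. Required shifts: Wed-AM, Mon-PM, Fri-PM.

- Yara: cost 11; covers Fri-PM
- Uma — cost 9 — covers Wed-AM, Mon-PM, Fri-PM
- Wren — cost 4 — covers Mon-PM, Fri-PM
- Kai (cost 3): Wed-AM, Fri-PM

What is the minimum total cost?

7

Choose Wren and Kai: together they cover Wed-AM, Mon-PM, Fri-PM — every shift.
Total cost: 4 + 3 = 7.
No cover costs less than 7.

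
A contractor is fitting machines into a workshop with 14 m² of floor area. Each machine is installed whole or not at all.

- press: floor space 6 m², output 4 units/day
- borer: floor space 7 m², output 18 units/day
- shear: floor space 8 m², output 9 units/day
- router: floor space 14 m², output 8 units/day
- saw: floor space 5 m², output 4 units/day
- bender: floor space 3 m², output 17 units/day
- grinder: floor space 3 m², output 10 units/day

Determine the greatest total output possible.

45

Allowing fractional choices, the relaxed optimum would be about 46.1, but machines are indivisible.
borer + bender + grinder: floor space 7 + 3 + 3 = 13 ≤ 14, output 18 + 17 + 10 = 45.
shear + bender + grinder: floor space 8 + 3 + 3 = 14 ≤ 14, output 9 + 17 + 10 = 36.
borer + bender: floor space 7 + 3 = 10 ≤ 14, output 18 + 17 = 35.
Best is borer, bender, and grinder with total output 45.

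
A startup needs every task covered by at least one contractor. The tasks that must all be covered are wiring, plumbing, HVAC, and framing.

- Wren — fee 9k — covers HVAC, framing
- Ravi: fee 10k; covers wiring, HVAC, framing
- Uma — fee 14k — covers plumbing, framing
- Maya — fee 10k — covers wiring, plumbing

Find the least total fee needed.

19

The greedy cost-per-new-task heuristic would pick Ravi and Maya for 20, but a cheaper cover exists.
Choose Wren and Maya: together they cover wiring, plumbing, HVAC, framing — every task.
Total fee: 9 + 10 = 19.
No cover costs less than 19.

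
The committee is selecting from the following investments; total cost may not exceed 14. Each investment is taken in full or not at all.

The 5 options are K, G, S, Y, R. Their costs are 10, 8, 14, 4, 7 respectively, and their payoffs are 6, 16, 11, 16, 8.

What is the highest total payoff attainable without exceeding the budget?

32

Treat it as a binary knapsack problem.
G + Y: cost 8 + 4 = 12 ≤ 14, payoff 16 + 16 = 32.
Y + R: cost 4 + 7 = 11 ≤ 14, payoff 16 + 8 = 24.
K + Y: cost 10 + 4 = 14 ≤ 14, payoff 6 + 16 = 22.
Best is G and Y with total payoff 32.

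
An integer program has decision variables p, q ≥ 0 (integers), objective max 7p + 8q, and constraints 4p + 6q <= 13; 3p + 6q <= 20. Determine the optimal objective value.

(p,q)=(3,0) is feasible, giving 21.
(p,q)=(2,0) is feasible, giving 14.
Maximum is 21 at (p,q)=(3,0).

21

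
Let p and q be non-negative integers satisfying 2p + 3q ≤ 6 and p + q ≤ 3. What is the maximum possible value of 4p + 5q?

(p,q)=(3,0): 2·3+3·0=6≤6, 1·3+1·0=3≤3, objective 12.
(p,q)=(2,0): 2·2+3·0=4≤6, 1·2+1·0=2≤3, objective 8.
Maximum is 12 at (p,q)=(3,0).

12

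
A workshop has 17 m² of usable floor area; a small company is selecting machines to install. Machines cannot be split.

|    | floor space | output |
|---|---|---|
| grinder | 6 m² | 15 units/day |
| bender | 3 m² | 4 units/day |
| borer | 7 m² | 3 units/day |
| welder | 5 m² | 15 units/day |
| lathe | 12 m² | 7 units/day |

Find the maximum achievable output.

34

This is a 0-1 knapsack instance.
grinder + bender + welder: floor space 6 + 3 + 5 = 14 ≤ 17, output 15 + 4 + 15 = 34.
bender + borer + welder: floor space 3 + 7 + 5 = 15 ≤ 17, output 4 + 3 + 15 = 22.
grinder + welder: floor space 6 + 5 = 11 ≤ 17, output 15 + 15 = 30.
Best is grinder, bender, and welder with total output 34.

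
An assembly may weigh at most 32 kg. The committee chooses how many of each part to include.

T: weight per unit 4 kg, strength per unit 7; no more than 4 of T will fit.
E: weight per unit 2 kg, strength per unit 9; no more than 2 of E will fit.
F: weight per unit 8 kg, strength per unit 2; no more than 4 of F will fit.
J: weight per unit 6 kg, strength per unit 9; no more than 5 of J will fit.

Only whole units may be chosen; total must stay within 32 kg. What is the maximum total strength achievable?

4×T, 2×E, and 2×J: weight 32 ≤ 32, strength 4·7 + 2·9 + 2·9 = 64.
1×T, 2×E, and 4×J: weight 32 ≤ 32, strength 1·7 + 2·9 + 4·9 = 61.
Best is 64.

64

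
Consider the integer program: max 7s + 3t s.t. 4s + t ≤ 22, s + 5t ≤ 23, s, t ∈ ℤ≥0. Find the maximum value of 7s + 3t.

41

(s,t)=(5,2): 4·5+1·2=22≤22, 1·5+5·2=15≤23, objective 41.
(s,t)=(5,1): 4·5+1·1=21≤22, 1·5+5·1=10≤23, objective 38.
The best lattice point is (5,2), giving 41.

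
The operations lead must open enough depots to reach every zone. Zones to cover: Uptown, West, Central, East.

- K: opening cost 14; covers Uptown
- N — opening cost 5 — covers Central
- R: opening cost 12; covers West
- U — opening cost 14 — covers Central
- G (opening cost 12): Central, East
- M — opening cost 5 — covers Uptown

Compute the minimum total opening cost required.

29

This is a weighted set-cover instance.
The greedy cost-per-new-zone heuristic would pick N, M, R, and G for 34, but a cheaper cover exists.
Choose R, G, and M: together they cover Uptown, West, Central, East — every zone.
Total opening cost: 12 + 12 + 5 = 29.
No cover costs less than 29.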